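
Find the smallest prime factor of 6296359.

61

6296359 is odd.
Digit sum 40, not divisible by 3.
Ends in 9: not divisible by 5.
7: 6296359 = 7·899479 + 6
11: 6296359 = 11·572396 + 3
13: 6296359 = 13·484335 + 4
17: 6296359 = 17·370374 + 1
19: 6296359 = 19·331387 + 6
23: 6296359 = 23·273754 + 17
29: 6296359 = 29·217115 + 24
31: 6296359 = 31·203108 + 11
37: 6296359 = 37·170171 + 32
41: 6296359 = 41·153569 + 30
43: 6296359 = 43·146426 + 41
47: 6296359 = 47·133965 + 4
53: 6296359 = 53·118799 + 12
59: 6296359 = 59·106717 + 56
61: 6296359 = 61·103219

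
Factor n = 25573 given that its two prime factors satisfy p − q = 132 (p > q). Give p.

Since p = q + 132, we have 25573 = q(q + 132), so q² + 132q − 25573 = 0.
Discriminant: 132² + 4·25573 = 17424 + 102292 = 119716; √119716 = 346.
q = (−132 + 346)/2 = 107, and p = q + 132 = 239.
Check: 107 · 239 = 25573.

239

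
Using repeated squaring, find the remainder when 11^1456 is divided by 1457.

11^1 ≡ 11 (mod 1457)
11^2 ≡ 11^2 = 121 ≡ 121 (mod 1457)
11^4 ≡ 121^2 = 14641 ≡ 71 (mod 1457)
11^8 ≡ 71^2 = 5041 ≡ 670 (mod 1457)
11^16 ≡ 670^2 = 448900 ≡ 144 (mod 1457)
11^32 ≡ 144^2 = 20736 ≡ 338 (mod 1457)
11^64 ≡ 338^2 = 114244 ≡ 598 (mod 1457)
11^128 ≡ 598^2 = 357604 ≡ 639 (mod 1457)
11^256 ≡ 639^2 = 408321 ≡ 361 (mod 1457)
11^512 ≡ 361^2 = 130321 ≡ 648 (mod 1457)
11^1024 ≡ 648^2 = 419904 ≡ 288 (mod 1457)
1456 = 1024 + 256 + 128 + 32 + 16 in binary powers of 2.
So 11^1456 ≡ 288 · 361 · 639 · 338 · 144 ≡ 392 (mod 1457).
Since 392 ≠ 1, base 11 is a Fermat witness: 1457 is composite.

392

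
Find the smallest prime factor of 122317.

122317 is odd.
Digit sum 16, not divisible by 3.
Ends in 7: not divisible by 5.
7: 122317 = 7·17473 + 6
11: 122317 = 11·11119 + 8
13: 122317 = 13·9409

13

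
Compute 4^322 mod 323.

101

4^1 ≡ 4 (mod 323)
4^2 ≡ 4^2 = 16 ≡ 16 (mod 323)
4^4 ≡ 16^2 = 256 ≡ 256 (mod 323)
4^8 ≡ 256^2 = 65536 ≡ 290 (mod 323)
4^16 ≡ 290^2 = 84100 ≡ 120 (mod 323)
4^32 ≡ 120^2 = 14400 ≡ 188 (mod 323)
4^64 ≡ 188^2 = 35344 ≡ 137 (mod 323)
4^128 ≡ 137^2 = 18769 ≡ 35 (mod 323)
4^256 ≡ 35^2 = 1225 ≡ 256 (mod 323)
322 = 256 + 64 + 2 in binary powers of 2.
So 4^322 ≡ 256 · 137 · 16 ≡ 101 (mod 323).
Since 101 ≠ 1, base 4 is a Fermat witness: 323 is composite.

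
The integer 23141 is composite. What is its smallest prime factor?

23141 is odd.
Digit sum 11, not divisible by 3.
Ends in 1: not divisible by 5.
7: 23141 = 7·3305 + 6
11: 23141 = 11·2103 + 8
13: 23141 = 13·1780 + 1
17: 23141 = 17·1361 + 4
19: 23141 = 19·1217 + 18
23: 23141 = 23·1006 + 3
29: 23141 = 29·797 + 28
31: 23141 = 31·746 + 15
37: 23141 = 37·625 + 16
41: 23141 = 41·564 + 17
43: 23141 = 43·538 + 7
47: 23141 = 47·492 + 17
53: 23141 = 53·436 + 33
59: 23141 = 59·392 + 13
61: 23141 = 61·379 + 22
67: 23141 = 67·345 + 26
71: 23141 = 71·325 + 66
73: 23141 = 73·317

73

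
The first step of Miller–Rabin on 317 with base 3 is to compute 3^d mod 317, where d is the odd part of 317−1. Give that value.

203

317 − 1 = 316 = 2^2 · 79, so d = 79.
3^1 ≡ 3 (mod 317)
3^2 ≡ 3^2 = 9 ≡ 9 (mod 317)
3^4 ≡ 9^2 = 81 ≡ 81 (mod 317)
3^8 ≡ 81^2 = 6561 ≡ 221 (mod 317)
3^16 ≡ 221^2 = 48841 ≡ 23 (mod 317)
3^32 ≡ 23^2 = 529 ≡ 212 (mod 317)
3^64 ≡ 212^2 = 44944 ≡ 247 (mod 317)
79 = 64 + 8 + 4 + 2 + 1 in binary powers of 2.
So 3^79 ≡ 247 · 221 · 81 · 9 · 3 ≡ 203 (mod 317).
Squaring chain: 203 → 316; reaches −1, so base 3 does not prove 317 composite.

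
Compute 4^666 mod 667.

25

4^1 ≡ 4 (mod 667)
4^2 ≡ 4^2 = 16 ≡ 16 (mod 667)
4^4 ≡ 16^2 = 256 ≡ 256 (mod 667)
4^8 ≡ 256^2 = 65536 ≡ 170 (mod 667)
4^16 ≡ 170^2 = 28900 ≡ 219 (mod 667)
4^32 ≡ 219^2 = 47961 ≡ 604 (mod 667)
4^64 ≡ 604^2 = 364816 ≡ 634 (mod 667)
4^128 ≡ 634^2 = 401956 ≡ 422 (mod 667)
4^256 ≡ 422^2 = 178084 ≡ 662 (mod 667)
4^512 ≡ 662^2 = 438244 ≡ 25 (mod 667)
666 = 512 + 128 + 16 + 8 + 2 in binary powers of 2.
So 4^666 ≡ 25 · 422 · 219 · 170 · 16 ≡ 25 (mod 667).
Since 25 ≠ 1, base 4 is a Fermat witness: 667 is composite.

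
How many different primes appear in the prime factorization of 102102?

102102 = 2 · 51051
51051 = 3 · 17017
17017 = 7 · 2431
2431 = 11 · 221
221 = 13 · 17
102102 = 2 · 3 · 7 · 11 · 13 · 17, which has 6 distinct prime factors.

6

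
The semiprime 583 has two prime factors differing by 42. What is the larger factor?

Since p = q + 42, we have 583 = q(q + 42), so q² + 42q − 583 = 0.
Discriminant: 42² + 4·583 = 1764 + 2332 = 4096; √4096 = 64.
q = (−42 + 64)/2 = 11, and p = q + 42 = 53.
Check: 11 · 53 = 583.

53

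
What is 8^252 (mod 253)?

141

8^1 ≡ 8 (mod 253)
8^2 ≡ 8^2 = 64 ≡ 64 (mod 253)
8^4 ≡ 64^2 = 4096 ≡ 48 (mod 253)
8^8 ≡ 48^2 = 2304 ≡ 27 (mod 253)
8^16 ≡ 27^2 = 729 ≡ 223 (mod 253)
8^32 ≡ 223^2 = 49729 ≡ 141 (mod 253)
8^64 ≡ 141^2 = 19881 ≡ 147 (mod 253)
8^128 ≡ 147^2 = 21609 ≡ 104 (mod 253)
252 = 128 + 64 + 32 + 16 + 8 + 4 in binary powers of 2.
So 8^252 ≡ 104 · 147 · 141 · 223 · 27 · 48 ≡ 141 (mod 253).
Since 141 ≠ 1, base 8 is a Fermat witness: 253 is composite.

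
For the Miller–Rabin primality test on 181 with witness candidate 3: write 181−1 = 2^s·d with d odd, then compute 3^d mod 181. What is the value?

181 − 1 = 180 = 2^2 · 45, so d = 45.
3^1 ≡ 3 (mod 181)
3^2 ≡ 3^2 = 9 ≡ 9 (mod 181)
3^4 ≡ 9^2 = 81 ≡ 81 (mod 181)
3^8 ≡ 81^2 = 6561 ≡ 45 (mod 181)
3^16 ≡ 45^2 = 2025 ≡ 34 (mod 181)
3^32 ≡ 34^2 = 1156 ≡ 70 (mod 181)
45 = 32 + 8 + 4 + 1 in binary powers of 2.
So 3^45 ≡ 70 · 45 · 81 · 3 ≡ 1 (mod 181).
Since 3^d ≡ 1 (mod 181), base 3 does not prove 181 composite.

1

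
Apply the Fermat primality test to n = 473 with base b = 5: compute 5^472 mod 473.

5^1 ≡ 5 (mod 473)
5^2 ≡ 5^2 = 25 ≡ 25 (mod 473)
5^4 ≡ 25^2 = 625 ≡ 152 (mod 473)
5^8 ≡ 152^2 = 23104 ≡ 400 (mod 473)
5^16 ≡ 400^2 = 160000 ≡ 126 (mod 473)
5^32 ≡ 126^2 = 15876 ≡ 267 (mod 473)
5^64 ≡ 267^2 = 71289 ≡ 339 (mod 473)
5^128 ≡ 339^2 = 114921 ≡ 455 (mod 473)
5^256 ≡ 455^2 = 207025 ≡ 324 (mod 473)
472 = 256 + 128 + 64 + 16 + 8 in binary powers of 2.
So 5^472 ≡ 324 · 455 · 339 · 126 · 400 ≡ 454 (mod 473).
Since 454 ≠ 1, base 5 is a Fermat witness: 473 is composite.

454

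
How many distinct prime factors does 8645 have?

4

8645 = 5 · 1729
1729 = 7 · 247
247 = 13 · 19
8645 = 5 · 7 · 13 · 19, which has 4 distinct prime factors.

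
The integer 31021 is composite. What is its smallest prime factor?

31021 is odd.
Digit sum 7, not divisible by 3.
Ends in 1: not divisible by 5.
7: 31021 = 7·4431 + 4
11: 31021 = 11·2820 + 1
13: 31021 = 13·2386 + 3
17: 31021 = 17·1824 + 13
19: 31021 = 19·1632 + 13
23: 31021 = 23·1348 + 17
29: 31021 = 29·1069 + 20
31: 31021 = 31·1000 + 21
37: 31021 = 37·838 + 15
41: 31021 = 41·756 + 25
43: 31021 = 43·721 + 18
47: 31021 = 47·660 + 1
53: 31021 = 53·585 + 16
59: 31021 = 59·525 + 46
61: 31021 = 61·508 + 33
67: 31021 = 67·463

67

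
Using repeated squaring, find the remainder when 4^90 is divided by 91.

1

4^1 ≡ 4 (mod 91)
4^2 ≡ 4^2 = 16 ≡ 16 (mod 91)
4^4 ≡ 16^2 = 256 ≡ 74 (mod 91)
4^8 ≡ 74^2 = 5476 ≡ 16 (mod 91)
4^16 ≡ 16^2 = 256 ≡ 74 (mod 91)
4^32 ≡ 74^2 = 5476 ≡ 16 (mod 91)
4^64 ≡ 16^2 = 256 ≡ 74 (mod 91)
90 = 64 + 16 + 8 + 2 in binary powers of 2.
So 4^90 ≡ 74 · 74 · 16 · 16 ≡ 1 (mod 91).
Since the result is 1, base 4 gives no evidence that 91 is composite.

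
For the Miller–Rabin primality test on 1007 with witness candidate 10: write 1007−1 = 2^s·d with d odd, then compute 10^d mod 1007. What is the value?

876

1007 − 1 = 1006 = 2^1 · 503, so d = 503.
10^1 ≡ 10 (mod 1007)
10^2 ≡ 10^2 = 100 ≡ 100 (mod 1007)
10^4 ≡ 100^2 = 10000 ≡ 937 (mod 1007)
10^8 ≡ 937^2 = 877969 ≡ 872 (mod 1007)
10^16 ≡ 872^2 = 760384 ≡ 99 (mod 1007)
10^32 ≡ 99^2 = 9801 ≡ 738 (mod 1007)
10^64 ≡ 738^2 = 544644 ≡ 864 (mod 1007)
10^128 ≡ 864^2 = 746496 ≡ 309 (mod 1007)
10^256 ≡ 309^2 = 95481 ≡ 823 (mod 1007)
503 = 256 + 128 + 64 + 32 + 16 + 4 + 2 + 1 in binary powers of 2.
So 10^503 ≡ 823 · 309 · 864 · 738 · 99 · 937 · 100 · 10 ≡ 876 (mod 1007).
Squaring chain: 876; never reaches −1, so base 10 is a Miller–Rabin witness that 1007 is composite.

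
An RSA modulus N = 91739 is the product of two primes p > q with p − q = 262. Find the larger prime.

Since p = q + 262, we have 91739 = q(q + 262), so q² + 262q − 91739 = 0.
Discriminant: 262² + 4·91739 = 68644 + 366956 = 435600; √435600 = 660.
q = (−262 + 660)/2 = 199, and p = q + 262 = 461.
Check: 199 · 461 = 91739.

461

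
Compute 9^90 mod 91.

1

9^1 ≡ 9 (mod 91)
9^2 ≡ 9^2 = 81 ≡ 81 (mod 91)
9^4 ≡ 81^2 = 6561 ≡ 9 (mod 91)
9^8 ≡ 9^2 = 81 ≡ 81 (mod 91)
9^16 ≡ 81^2 = 6561 ≡ 9 (mod 91)
9^32 ≡ 9^2 = 81 ≡ 81 (mod 91)
9^64 ≡ 81^2 = 6561 ≡ 9 (mod 91)
90 = 64 + 16 + 8 + 2 in binary powers of 2.
So 9^90 ≡ 9 · 9 · 81 · 81 ≡ 1 (mod 91).
Since the result is 1, base 9 gives no evidence that 91 is composite.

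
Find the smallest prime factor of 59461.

97

59461 is odd.
Digit sum 25, not divisible by 3.
Ends in 1: not divisible by 5.
7: 59461 = 7·8494 + 3
11: 59461 = 11·5405 + 6
13: 59461 = 13·4573 + 12
17: 59461 = 17·3497 + 12
19: 59461 = 19·3129 + 10
23: 59461 = 23·2585 + 6
29: 59461 = 29·2050 + 11
31: 59461 = 31·1918 + 3
37: 59461 = 37·1607 + 2
41: 59461 = 41·1450 + 11
43: 59461 = 43·1382 + 35
47: 59461 = 47·1265 + 6
53: 59461 = 53·1121 + 48
59: 59461 = 59·1007 + 48
61: 59461 = 61·974 + 47
67: 59461 = 67·887 + 32
71: 59461 = 71·837 + 34
73: 59461 = 73·814 + 39
79: 59461 = 79·752 + 53
83: 59461 = 83·716 + 33
89: 59461 = 89·668 + 9
97: 59461 = 97·613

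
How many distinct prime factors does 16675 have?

16675 = 5^2 · 667
667 = 23 · 29
16675 = 5^2 · 23 · 29, which has 3 distinct prime factors.

3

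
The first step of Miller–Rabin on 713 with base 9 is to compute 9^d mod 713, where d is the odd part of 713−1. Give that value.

713 − 1 = 712 = 2^3 · 89, so d = 89.
9^1 ≡ 9 (mod 713)
9^2 ≡ 9^2 = 81 ≡ 81 (mod 713)
9^4 ≡ 81^2 = 6561 ≡ 144 (mod 713)
9^8 ≡ 144^2 = 20736 ≡ 59 (mod 713)
9^16 ≡ 59^2 = 3481 ≡ 629 (mod 713)
9^32 ≡ 629^2 = 395641 ≡ 639 (mod 713)
9^64 ≡ 639^2 = 408321 ≡ 485 (mod 713)
89 = 64 + 16 + 8 + 1 in binary powers of 2.
So 9^89 ≡ 485 · 629 · 59 · 9 ≡ 193 (mod 713).
Squaring chain: 193 → 173 → 696; never reaches −1, so base 9 is a Miller–Rabin witness that 713 is composite.

193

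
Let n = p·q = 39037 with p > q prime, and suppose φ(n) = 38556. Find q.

103

φ(n) = (p−1)(q−1) = n − (p+q) + 1, so p + q = 39037 − 38556 + 1 = 482.
p and q are the roots of t² − 482t + 39037 = 0.
Discriminant: 482² − 4·39037 = 232324 − 156148 = 76176; √76176 = 276.
q = (482 − 276)/2 = 103, p = (482 + 276)/2 = 379.
Check: 103 · 379 = 39037.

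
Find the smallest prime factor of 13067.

73

13067 is odd.
Digit sum 17, not divisible by 3.
Ends in 7: not divisible by 5.
7: 13067 = 7·1866 + 5
11: 13067 = 11·1187 + 10
13: 13067 = 13·1005 + 2
17: 13067 = 17·768 + 11
19: 13067 = 19·687 + 14
23: 13067 = 23·568 + 3
29: 13067 = 29·450 + 17
31: 13067 = 31·421 + 16
37: 13067 = 37·353 + 6
41: 13067 = 41·318 + 29
43: 13067 = 43·303 + 38
47: 13067 = 47·278 + 1
53: 13067 = 53·246 + 29
59: 13067 = 59·221 + 28
61: 13067 = 61·214 + 13
67: 13067 = 67·195 + 2
71: 13067 = 71·184 + 3
73: 13067 = 73·179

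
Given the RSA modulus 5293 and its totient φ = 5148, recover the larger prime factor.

φ(n) = (p−1)(q−1) = n − (p+q) + 1, so p + q = 5293 − 5148 + 1 = 146.
p and q are the roots of t² − 146t + 5293 = 0.
Discriminant: 146² − 4·5293 = 21316 − 21172 = 144; √144 = 12.
q = (146 − 12)/2 = 67, p = (146 + 12)/2 = 79.
Check: 67 · 79 = 5293.

79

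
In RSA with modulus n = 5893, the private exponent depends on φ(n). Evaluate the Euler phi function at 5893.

5740

Factor: 5893 = 71 · 83.
φ(5893) = (71−1) · (83−1) = 70 · 82 = 5740.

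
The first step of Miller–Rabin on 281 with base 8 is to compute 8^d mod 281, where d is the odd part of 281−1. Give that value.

281 − 1 = 280 = 2^3 · 35, so d = 35.
8^1 ≡ 8 (mod 281)
8^2 ≡ 8^2 = 64 ≡ 64 (mod 281)
8^4 ≡ 64^2 = 4096 ≡ 162 (mod 281)
8^8 ≡ 162^2 = 26244 ≡ 111 (mod 281)
8^16 ≡ 111^2 = 12321 ≡ 238 (mod 281)
8^32 ≡ 238^2 = 56644 ≡ 163 (mod 281)
35 = 32 + 2 + 1 in binary powers of 2.
So 8^35 ≡ 163 · 64 · 8 ≡ 280 (mod 281).
Since 8^d ≡ 280 (mod 281), base 8 does not prove 281 composite.

280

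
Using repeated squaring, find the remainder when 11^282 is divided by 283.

1

11^1 ≡ 11 (mod 283)
11^2 ≡ 11^2 = 121 ≡ 121 (mod 283)
11^4 ≡ 121^2 = 14641 ≡ 208 (mod 283)
11^8 ≡ 208^2 = 43264 ≡ 248 (mod 283)
11^16 ≡ 248^2 = 61504 ≡ 93 (mod 283)
11^32 ≡ 93^2 = 8649 ≡ 159 (mod 283)
11^64 ≡ 159^2 = 25281 ≡ 94 (mod 283)
11^128 ≡ 94^2 = 8836 ≡ 63 (mod 283)
11^256 ≡ 63^2 = 3969 ≡ 7 (mod 283)
282 = 256 + 16 + 8 + 2 in binary powers of 2.
So 11^282 ≡ 7 · 93 · 248 · 121 ≡ 1 (mod 283).
Since the result is 1, base 11 gives no evidence that 283 is composite.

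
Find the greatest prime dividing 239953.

239953 = 7 · 34279
34279 = 7 · 4897
4897 = 59 · 83
83 is prime.
So 239953 = 7^2 · 59 · 83; the largest prime factor is 83.

83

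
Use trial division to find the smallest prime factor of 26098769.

26098769 is odd.
Digit sum 47, not divisible by 3.
Ends in 9: not divisible by 5.
7: 26098769 = 7·3728395 + 4
11: 26098769 = 11·2372615 + 4
13: 26098769 = 13·2007597 + 8
17: 26098769 = 17·1535221 + 12
19: 26098769 = 19·1373619 + 8
23: 26098769 = 23·1134729 + 2
29: 26098769 = 29·899957 + 16
31: 26098769 = 31·841895 + 24
37: 26098769 = 37·705372 + 5
41: 26098769 = 41·636555 + 14
43: 26098769 = 43·606948 + 5
47: 26098769 = 47·555292 + 45
53: 26098769 = 53·492429 + 32
59: 26098769 = 59·442352 + 1
61: 26098769 = 61·427848 + 41
67: 26098769 = 67·389533 + 58
71: 26098769 = 71·367588 + 21
73: 26098769 = 73·357517 + 28
79: 26098769 = 79·330364 + 13
83: 26098769 = 83·314443

83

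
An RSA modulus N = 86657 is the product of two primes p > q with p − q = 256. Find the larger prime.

449

Since p = q + 256, we have 86657 = q(q + 256), so q² + 256q − 86657 = 0.
Discriminant: 256² + 4·86657 = 65536 + 346628 = 412164; √412164 = 642.
q = (−256 + 642)/2 = 193, and p = q + 256 = 449.
Check: 193 · 449 = 86657.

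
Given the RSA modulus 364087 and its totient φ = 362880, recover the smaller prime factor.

577

φ(n) = (p−1)(q−1) = n − (p+q) + 1, so p + q = 364087 − 362880 + 1 = 1208.
p and q are the roots of t² − 1208t + 364087 = 0.
Discriminant: 1208² − 4·364087 = 1459264 − 1456348 = 2916; √2916 = 54.
q = (1208 − 54)/2 = 577, p = (1208 + 54)/2 = 631.
Check: 577 · 631 = 364087.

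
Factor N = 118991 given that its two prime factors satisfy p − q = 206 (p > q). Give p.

463

Since p = q + 206, we have 118991 = q(q + 206), so q² + 206q − 118991 = 0.
Discriminant: 206² + 4·118991 = 42436 + 475964 = 518400; √518400 = 720.
q = (−206 + 720)/2 = 257, and p = q + 206 = 463.
Check: 257 · 463 = 118991.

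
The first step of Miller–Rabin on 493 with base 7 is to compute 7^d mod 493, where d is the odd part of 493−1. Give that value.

371

493 − 1 = 492 = 2^2 · 123, so d = 123.
7^1 ≡ 7 (mod 493)
7^2 ≡ 7^2 = 49 ≡ 49 (mod 493)
7^4 ≡ 49^2 = 2401 ≡ 429 (mod 493)
7^8 ≡ 429^2 = 184041 ≡ 152 (mod 493)
7^16 ≡ 152^2 = 23104 ≡ 426 (mod 493)
7^32 ≡ 426^2 = 181476 ≡ 52 (mod 493)
7^64 ≡ 52^2 = 2704 ≡ 239 (mod 493)
123 = 64 + 32 + 16 + 8 + 2 + 1 in binary powers of 2.
So 7^123 ≡ 239 · 52 · 426 · 152 · 49 · 7 ≡ 371 (mod 493).
Squaring chain: 371 → 94; never reaches −1, so base 7 is a Miller–Rabin witness that 493 is composite.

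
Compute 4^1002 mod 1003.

169

4^1 ≡ 4 (mod 1003)
4^2 ≡ 4^2 = 16 ≡ 16 (mod 1003)
4^4 ≡ 16^2 = 256 ≡ 256 (mod 1003)
4^8 ≡ 256^2 = 65536 ≡ 341 (mod 1003)
4^16 ≡ 341^2 = 116281 ≡ 936 (mod 1003)
4^32 ≡ 936^2 = 876096 ≡ 477 (mod 1003)
4^64 ≡ 477^2 = 227529 ≡ 851 (mod 1003)
4^128 ≡ 851^2 = 724201 ≡ 35 (mod 1003)
4^256 ≡ 35^2 = 1225 ≡ 222 (mod 1003)
4^512 ≡ 222^2 = 49284 ≡ 137 (mod 1003)
1002 = 512 + 256 + 128 + 64 + 32 + 8 + 2 in binary powers of 2.
So 4^1002 ≡ 137 · 222 · 35 · 851 · 477 · 341 · 16 ≡ 169 (mod 1003).
Since 169 ≠ 1, base 4 is a Fermat witness: 1003 is composite.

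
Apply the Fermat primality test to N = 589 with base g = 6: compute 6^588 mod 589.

311

6^1 ≡ 6 (mod 589)
6^2 ≡ 6^2 = 36 ≡ 36 (mod 589)
6^4 ≡ 36^2 = 1296 ≡ 118 (mod 589)
6^8 ≡ 118^2 = 13924 ≡ 377 (mod 589)
6^16 ≡ 377^2 = 142129 ≡ 180 (mod 589)
6^32 ≡ 180^2 = 32400 ≡ 5 (mod 589)
6^64 ≡ 5^2 = 25 ≡ 25 (mod 589)
6^128 ≡ 25^2 = 625 ≡ 36 (mod 589)
6^256 ≡ 36^2 = 1296 ≡ 118 (mod 589)
6^512 ≡ 118^2 = 13924 ≡ 377 (mod 589)
588 = 512 + 64 + 8 + 4 in binary powers of 2.
So 6^588 ≡ 377 · 25 · 377 · 118 ≡ 311 (mod 589).
Since 311 ≠ 1, base 6 is a Fermat witness: 589 is composite.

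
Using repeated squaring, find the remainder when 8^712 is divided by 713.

8^1 ≡ 8 (mod 713)
8^2 ≡ 8^2 = 64 ≡ 64 (mod 713)
8^4 ≡ 64^2 = 4096 ≡ 531 (mod 713)
8^8 ≡ 531^2 = 281961 ≡ 326 (mod 713)
8^16 ≡ 326^2 = 106276 ≡ 39 (mod 713)
8^32 ≡ 39^2 = 1521 ≡ 95 (mod 713)
8^64 ≡ 95^2 = 9025 ≡ 469 (mod 713)
8^128 ≡ 469^2 = 219961 ≡ 357 (mod 713)
8^256 ≡ 357^2 = 127449 ≡ 535 (mod 713)
8^512 ≡ 535^2 = 286225 ≡ 312 (mod 713)
712 = 512 + 128 + 64 + 8 in binary powers of 2.
So 8^712 ≡ 312 · 357 · 469 · 326 ≡ 188 (mod 713).
Since 188 ≠ 1, base 8 is a Fermat witness: 713 is composite.

188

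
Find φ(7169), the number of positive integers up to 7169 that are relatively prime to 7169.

Factor: 7169 = 67 · 107.
φ(7169) = (67−1) · (107−1) = 66 · 106 = 6996.

6996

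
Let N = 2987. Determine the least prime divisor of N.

2987 is odd.
Digit sum 26, not divisible by 3.
Ends in 7: not divisible by 5.
7: 2987 = 7·426 + 5
11: 2987 = 11·271 + 6
13: 2987 = 13·229 + 10
17: 2987 = 17·175 + 12
19: 2987 = 19·157 + 4
23: 2987 = 23·129 + 20
29: 2987 = 29·103

29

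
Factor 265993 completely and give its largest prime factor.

79

265993 = 7 · 37999
37999 = 13 · 2923
2923 = 37 · 79
79 is prime.
So 265993 = 7 · 13 · 37 · 79; the largest prime factor is 79.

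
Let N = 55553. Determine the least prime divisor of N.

73

55553 is odd.
Digit sum 23, not divisible by 3.
Ends in 3: not divisible by 5.
7: 55553 = 7·7936 + 1
11: 55553 = 11·5050 + 3
13: 55553 = 13·4273 + 4
17: 55553 = 17·3267 + 14
19: 55553 = 19·2923 + 16
23: 55553 = 23·2415 + 8
29: 55553 = 29·1915 + 18
31: 55553 = 31·1792 + 1
37: 55553 = 37·1501 + 16
41: 55553 = 41·1354 + 39
43: 55553 = 43·1291 + 40
47: 55553 = 47·1181 + 46
53: 55553 = 53·1048 + 9
59: 55553 = 59·941 + 34
61: 55553 = 61·910 + 43
67: 55553 = 67·829 + 10
71: 55553 = 71·782 + 31
73: 55553 = 73·761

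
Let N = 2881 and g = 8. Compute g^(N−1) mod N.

692

8^1 ≡ 8 (mod 2881)
8^2 ≡ 8^2 = 64 ≡ 64 (mod 2881)
8^4 ≡ 64^2 = 4096 ≡ 1215 (mod 2881)
8^8 ≡ 1215^2 = 1476225 ≡ 1153 (mod 2881)
8^16 ≡ 1153^2 = 1329409 ≡ 1268 (mod 2881)
8^32 ≡ 1268^2 = 1607824 ≡ 226 (mod 2881)
8^64 ≡ 226^2 = 51076 ≡ 2099 (mod 2881)
8^128 ≡ 2099^2 = 4405801 ≡ 752 (mod 2881)
8^256 ≡ 752^2 = 565504 ≡ 828 (mod 2881)
8^512 ≡ 828^2 = 685584 ≡ 2787 (mod 2881)
8^1024 ≡ 2787^2 = 7767369 ≡ 193 (mod 2881)
8^2048 ≡ 193^2 = 37249 ≡ 2677 (mod 2881)
2880 = 2048 + 512 + 256 + 64 in binary powers of 2.
So 8^2880 ≡ 2677 · 2787 · 828 · 2099 ≡ 692 (mod 2881).
Since 692 ≠ 1, base 8 is a Fermat witness: 2881 is composite.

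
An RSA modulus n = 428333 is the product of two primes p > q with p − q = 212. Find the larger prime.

Since p = q + 212, we have 428333 = q(q + 212), so q² + 212q − 428333 = 0.
Discriminant: 212² + 4·428333 = 44944 + 1713332 = 1758276; √1758276 = 1326.
q = (−212 + 1326)/2 = 557, and p = q + 212 = 769.
Check: 557 · 769 = 428333.

769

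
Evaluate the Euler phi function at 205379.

201898

Factor: 205379 = 59^3.
φ(205379) = 59^2·(59−1) = 201898.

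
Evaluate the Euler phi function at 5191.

Factor: 5191 = 29 · 179.
φ(5191) = (29−1) · (179−1) = 28 · 178 = 4984.

4984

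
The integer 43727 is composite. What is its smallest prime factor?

73

43727 is odd.
Digit sum 23, not divisible by 3.
Ends in 7: not divisible by 5.
7: 43727 = 7·6246 + 5
11: 43727 = 11·3975 + 2
13: 43727 = 13·3363 + 8
17: 43727 = 17·2572 + 3
19: 43727 = 19·2301 + 8
23: 43727 = 23·1901 + 4
29: 43727 = 29·1507 + 24
31: 43727 = 31·1410 + 17
37: 43727 = 37·1181 + 30
41: 43727 = 41·1066 + 21
43: 43727 = 43·1016 + 39
47: 43727 = 47·930 + 17
53: 43727 = 53·825 + 2
59: 43727 = 59·741 + 8
61: 43727 = 61·716 + 51
67: 43727 = 67·652 + 43
71: 43727 = 71·615 + 62
73: 43727 = 73·599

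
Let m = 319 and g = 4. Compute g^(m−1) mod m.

284

4^1 ≡ 4 (mod 319)
4^2 ≡ 4^2 = 16 ≡ 16 (mod 319)
4^4 ≡ 16^2 = 256 ≡ 256 (mod 319)
4^8 ≡ 256^2 = 65536 ≡ 141 (mod 319)
4^16 ≡ 141^2 = 19881 ≡ 103 (mod 319)
4^32 ≡ 103^2 = 10609 ≡ 82 (mod 319)
4^64 ≡ 82^2 = 6724 ≡ 25 (mod 319)
4^128 ≡ 25^2 = 625 ≡ 306 (mod 319)
4^256 ≡ 306^2 = 93636 ≡ 169 (mod 319)
318 = 256 + 32 + 16 + 8 + 4 + 2 in binary powers of 2.
So 4^318 ≡ 169 · 82 · 103 · 141 · 256 · 16 ≡ 284 (mod 319).
Since 284 ≠ 1, base 4 is a Fermat witness: 319 is composite.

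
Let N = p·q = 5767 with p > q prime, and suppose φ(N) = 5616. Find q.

φ(n) = (p−1)(q−1) = n − (p+q) + 1, so p + q = 5767 − 5616 + 1 = 152.
p and q are the roots of t² − 152t + 5767 = 0.
Discriminant: 152² − 4·5767 = 23104 − 23068 = 36; √36 = 6.
q = (152 − 6)/2 = 73, p = (152 + 6)/2 = 79.
Check: 73 · 79 = 5767.

73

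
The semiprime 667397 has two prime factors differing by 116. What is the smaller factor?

Since p = q + 116, we have 667397 = q(q + 116), so q² + 116q − 667397 = 0.
Discriminant: 116² + 4·667397 = 13456 + 2669588 = 2683044; √2683044 = 1638.
q = (−116 + 1638)/2 = 761, and p = q + 116 = 877.
Check: 761 · 877 = 667397.

761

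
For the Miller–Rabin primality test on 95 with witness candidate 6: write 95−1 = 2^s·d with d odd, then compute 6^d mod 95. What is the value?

95 − 1 = 94 = 2^1 · 47, so d = 47.
6^1 ≡ 6 (mod 95)
6^2 ≡ 6^2 = 36 ≡ 36 (mod 95)
6^4 ≡ 36^2 = 1296 ≡ 61 (mod 95)
6^8 ≡ 61^2 = 3721 ≡ 16 (mod 95)
6^16 ≡ 16^2 = 256 ≡ 66 (mod 95)
6^32 ≡ 66^2 = 4356 ≡ 81 (mod 95)
47 = 32 + 8 + 4 + 2 + 1 in binary powers of 2.
So 6^47 ≡ 81 · 16 · 61 · 36 · 6 ≡ 36 (mod 95).
Squaring chain: 36; never reaches −1, so base 6 is a Miller–Rabin witness that 95 is composite.

36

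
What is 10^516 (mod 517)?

397

10^1 ≡ 10 (mod 517)
10^2 ≡ 10^2 = 100 ≡ 100 (mod 517)
10^4 ≡ 100^2 = 10000 ≡ 177 (mod 517)
10^8 ≡ 177^2 = 31329 ≡ 309 (mod 517)
10^16 ≡ 309^2 = 95481 ≡ 353 (mod 517)
10^32 ≡ 353^2 = 124609 ≡ 12 (mod 517)
10^64 ≡ 12^2 = 144 ≡ 144 (mod 517)
10^128 ≡ 144^2 = 20736 ≡ 56 (mod 517)
10^256 ≡ 56^2 = 3136 ≡ 34 (mod 517)
10^512 ≡ 34^2 = 1156 ≡ 122 (mod 517)
516 = 512 + 4 in binary powers of 2.
So 10^516 ≡ 122 · 177 ≡ 397 (mod 517).
Since 397 ≠ 1, base 10 is a Fermat witness: 517 is composite.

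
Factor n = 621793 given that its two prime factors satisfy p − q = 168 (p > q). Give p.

Since p = q + 168, we have 621793 = q(q + 168), so q² + 168q − 621793 = 0.
Discriminant: 168² + 4·621793 = 28224 + 2487172 = 2515396; √2515396 = 1586.
q = (−168 + 1586)/2 = 709, and p = q + 168 = 877.
Check: 709 · 877 = 621793.

877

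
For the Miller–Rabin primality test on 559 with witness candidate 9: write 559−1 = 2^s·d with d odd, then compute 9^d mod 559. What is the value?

559 − 1 = 558 = 2^1 · 279, so d = 279.
9^1 ≡ 9 (mod 559)
9^2 ≡ 9^2 = 81 ≡ 81 (mod 559)
9^4 ≡ 81^2 = 6561 ≡ 412 (mod 559)
9^8 ≡ 412^2 = 169744 ≡ 367 (mod 559)
9^16 ≡ 367^2 = 134689 ≡ 529 (mod 559)
9^32 ≡ 529^2 = 279841 ≡ 341 (mod 559)
9^64 ≡ 341^2 = 116281 ≡ 9 (mod 559)
9^128 ≡ 9^2 = 81 ≡ 81 (mod 559)
9^256 ≡ 81^2 = 6561 ≡ 412 (mod 559)
279 = 256 + 16 + 4 + 2 + 1 in binary powers of 2.
So 9^279 ≡ 412 · 529 · 412 · 81 · 9 ≡ 391 (mod 559).
Squaring chain: 391; never reaches −1, so base 9 is a Miller–Rabin witness that 559 is composite.

391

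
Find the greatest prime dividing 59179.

59179 = 23 · 2573
2573 = 31 · 83
83 is prime.
So 59179 = 23 · 31 · 83; the largest prime factor is 83.

83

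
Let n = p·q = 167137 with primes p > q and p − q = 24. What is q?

Since p = q + 24, we have 167137 = q(q + 24), so q² + 24q − 167137 = 0.
Discriminant: 24² + 4·167137 = 576 + 668548 = 669124; √669124 = 818.
q = (−24 + 818)/2 = 397, and p = q + 24 = 421.
Check: 397 · 421 = 167137.

397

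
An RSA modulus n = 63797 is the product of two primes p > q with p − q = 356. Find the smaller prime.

131

Since p = q + 356, we have 63797 = q(q + 356), so q² + 356q − 63797 = 0.
Discriminant: 356² + 4·63797 = 126736 + 255188 = 381924; √381924 = 618.
q = (−356 + 618)/2 = 131, and p = q + 356 = 487.
Check: 131 · 487 = 63797.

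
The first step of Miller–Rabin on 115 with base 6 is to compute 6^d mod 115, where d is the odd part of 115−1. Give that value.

36

115 − 1 = 114 = 2^1 · 57, so d = 57.
6^1 ≡ 6 (mod 115)
6^2 ≡ 6^2 = 36 ≡ 36 (mod 115)
6^4 ≡ 36^2 = 1296 ≡ 31 (mod 115)
6^8 ≡ 31^2 = 961 ≡ 41 (mod 115)
6^16 ≡ 41^2 = 1681 ≡ 71 (mod 115)
6^32 ≡ 71^2 = 5041 ≡ 96 (mod 115)
57 = 32 + 16 + 8 + 1 in binary powers of 2.
So 6^57 ≡ 96 · 71 · 41 · 6 ≡ 36 (mod 115).
Squaring chain: 36; never reaches −1, so base 6 is a Miller–Rabin witness that 115 is composite.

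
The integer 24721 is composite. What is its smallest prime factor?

24721 is odd.
Digit sum 16, not divisible by 3.
Ends in 1: not divisible by 5.
7: 24721 = 7·3531 + 4
11: 24721 = 11·2247 + 4
13: 24721 = 13·1901 + 8
17: 24721 = 17·1454 + 3
19: 24721 = 19·1301 + 2
23: 24721 = 23·1074 + 19
29: 24721 = 29·852 + 13
31: 24721 = 31·797 + 14
37: 24721 = 37·668 + 5
41: 24721 = 41·602 + 39
43: 24721 = 43·574 + 39
47: 24721 = 47·525 + 46
53: 24721 = 53·466 + 23
59: 24721 = 59·419

59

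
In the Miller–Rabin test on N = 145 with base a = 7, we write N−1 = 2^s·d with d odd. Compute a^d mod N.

145 − 1 = 144 = 2^4 · 9, so d = 9.
7^1 ≡ 7 (mod 145)
7^2 ≡ 7^2 = 49 ≡ 49 (mod 145)
7^4 ≡ 49^2 = 2401 ≡ 81 (mod 145)
7^8 ≡ 81^2 = 6561 ≡ 36 (mod 145)
9 = 8 + 1 in binary powers of 2.
So 7^9 ≡ 36 · 7 ≡ 107 (mod 145).
Squaring chain: 107 → 139 → 36 → 136; never reaches −1, so base 7 is a Miller–Rabin witness that 145 is composite.

107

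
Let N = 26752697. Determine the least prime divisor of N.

97

26752697 is odd.
Digit sum 44, not divisible by 3.
Ends in 7: not divisible by 5.
7: 26752697 = 7·3821813 + 6
11: 26752697 = 11·2432063 + 4
13: 26752697 = 13·2057899 + 10
17: 26752697 = 17·1573688 + 1
19: 26752697 = 19·1408036 + 13
23: 26752697 = 23·1163160 + 17
29: 26752697 = 29·922506 + 23
31: 26752697 = 31·862990 + 7
37: 26752697 = 37·723045 + 32
41: 26752697 = 41·652504 + 33
43: 26752697 = 43·622155 + 32
47: 26752697 = 47·569206 + 15
53: 26752697 = 53·504767 + 46
59: 26752697 = 59·453435 + 32
61: 26752697 = 61·438568 + 49
67: 26752697 = 67·399293 + 66
71: 26752697 = 71·376798 + 39
73: 26752697 = 73·366475 + 22
79: 26752697 = 79·338641 + 58
83: 26752697 = 83·322321 + 54
89: 26752697 = 89·300592 + 9
97: 26752697 = 97·275801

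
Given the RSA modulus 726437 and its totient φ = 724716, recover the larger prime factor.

φ(n) = (p−1)(q−1) = n − (p+q) + 1, so p + q = 726437 − 724716 + 1 = 1722.
p and q are the roots of t² − 1722t + 726437 = 0.
Discriminant: 1722² − 4·726437 = 2965284 − 2905748 = 59536; √59536 = 244.
q = (1722 − 244)/2 = 739, p = (1722 + 244)/2 = 983.
Check: 739 · 983 = 726437.

983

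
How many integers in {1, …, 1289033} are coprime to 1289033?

Factor: 1289033 = 97^2 · 137.
φ(1289033) = 97^1·(97−1) · (137−1) = 9312 · 136 = 1266432.

1266432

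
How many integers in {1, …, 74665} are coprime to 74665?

Factor: 74665 = 5 · 109 · 137.
φ(74665) = (5−1) · (109−1) · (137−1) = 4 · 108 · 136 = 58752.

58752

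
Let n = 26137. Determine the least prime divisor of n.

59

26137 is odd.
Digit sum 19, not divisible by 3.
Ends in 7: not divisible by 5.
7: 26137 = 7·3733 + 6
11: 26137 = 11·2376 + 1
13: 26137 = 13·2010 + 7
17: 26137 = 17·1537 + 8
19: 26137 = 19·1375 + 12
23: 26137 = 23·1136 + 9
29: 26137 = 29·901 + 8
31: 26137 = 31·843 + 4
37: 26137 = 37·706 + 15
41: 26137 = 41·637 + 20
43: 26137 = 43·607 + 36
47: 26137 = 47·556 + 5
53: 26137 = 53·493 + 8
59: 26137 = 59·443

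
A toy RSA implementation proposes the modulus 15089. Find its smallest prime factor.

15089 is odd.
Digit sum 23, not divisible by 3.
Ends in 9: not divisible by 5.
7: 15089 = 7·2155 + 4
11: 15089 = 11·1371 + 8
13: 15089 = 13·1160 + 9
17: 15089 = 17·887 + 10
19: 15089 = 19·794 + 3
23: 15089 = 23·656 + 1
29: 15089 = 29·520 + 9
31: 15089 = 31·486 + 23
37: 15089 = 37·407 + 30
41: 15089 = 41·368 + 1
43: 15089 = 43·350 + 39
47: 15089 = 47·321 + 2
53: 15089 = 53·284 + 37
59: 15089 = 59·255 + 44
61: 15089 = 61·247 + 22
67: 15089 = 67·225 + 14
71: 15089 = 71·212 + 37
73: 15089 = 73·206 + 51
79: 15089 = 79·191

79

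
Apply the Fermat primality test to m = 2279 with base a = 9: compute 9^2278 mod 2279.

9^1 ≡ 9 (mod 2279)
9^2 ≡ 9^2 = 81 ≡ 81 (mod 2279)
9^4 ≡ 81^2 = 6561 ≡ 2003 (mod 2279)
9^8 ≡ 2003^2 = 4012009 ≡ 969 (mod 2279)
9^16 ≡ 969^2 = 938961 ≡ 13 (mod 2279)
9^32 ≡ 13^2 = 169 ≡ 169 (mod 2279)
9^64 ≡ 169^2 = 28561 ≡ 1213 (mod 2279)
9^128 ≡ 1213^2 = 1471369 ≡ 1414 (mod 2279)
9^256 ≡ 1414^2 = 1999396 ≡ 713 (mod 2279)
9^512 ≡ 713^2 = 508369 ≡ 152 (mod 2279)
9^1024 ≡ 152^2 = 23104 ≡ 314 (mod 2279)
9^2048 ≡ 314^2 = 98596 ≡ 599 (mod 2279)
2278 = 2048 + 128 + 64 + 32 + 4 + 2 in binary powers of 2.
So 9^2278 ≡ 599 · 1414 · 1213 · 169 · 2003 · 81 ≡ 702 (mod 2279).
Since 702 ≠ 1, base 9 is a Fermat witness: 2279 is composite.

702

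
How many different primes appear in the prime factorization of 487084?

487084 = 2^2 · 121771
121771 = 13 · 9367
9367 = 17 · 551
551 = 19 · 29
487084 = 2^2 · 13 · 17 · 19 · 29, which has 5 distinct prime factors.

5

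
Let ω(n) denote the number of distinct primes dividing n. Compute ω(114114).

6

114114 = 2 · 57057
57057 = 3 · 19019
19019 = 7 · 2717
2717 = 11 · 247
247 = 13 · 19
114114 = 2 · 3 · 7 · 11 · 13 · 19, which has 6 distinct prime factors.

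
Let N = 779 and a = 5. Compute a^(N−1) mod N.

720

5^1 ≡ 5 (mod 779)
5^2 ≡ 5^2 = 25 ≡ 25 (mod 779)
5^4 ≡ 25^2 = 625 ≡ 625 (mod 779)
5^8 ≡ 625^2 = 390625 ≡ 346 (mod 779)
5^16 ≡ 346^2 = 119716 ≡ 529 (mod 779)
5^32 ≡ 529^2 = 279841 ≡ 180 (mod 779)
5^64 ≡ 180^2 = 32400 ≡ 461 (mod 779)
5^128 ≡ 461^2 = 212521 ≡ 633 (mod 779)
5^256 ≡ 633^2 = 400689 ≡ 283 (mod 779)
5^512 ≡ 283^2 = 80089 ≡ 631 (mod 779)
778 = 512 + 256 + 8 + 2 in binary powers of 2.
So 5^778 ≡ 631 · 283 · 346 · 25 ≡ 720 (mod 779).
Since 720 ≠ 1, base 5 is a Fermat witness: 779 is composite.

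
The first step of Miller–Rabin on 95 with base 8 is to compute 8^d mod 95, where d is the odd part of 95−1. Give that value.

95 − 1 = 94 = 2^1 · 47, so d = 47.
8^1 ≡ 8 (mod 95)
8^2 ≡ 8^2 = 64 ≡ 64 (mod 95)
8^4 ≡ 64^2 = 4096 ≡ 11 (mod 95)
8^8 ≡ 11^2 = 121 ≡ 26 (mod 95)
8^16 ≡ 26^2 = 676 ≡ 11 (mod 95)
8^32 ≡ 11^2 = 121 ≡ 26 (mod 95)
47 = 32 + 8 + 4 + 2 + 1 in binary powers of 2.
So 8^47 ≡ 26 · 26 · 11 · 64 · 8 ≡ 12 (mod 95).
Squaring chain: 12; never reaches −1, so base 8 is a Miller–Rabin witness that 95 is composite.

12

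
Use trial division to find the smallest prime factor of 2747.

2747 is odd.
Digit sum 20, not divisible by 3.
Ends in 7: not divisible by 5.
7: 2747 = 7·392 + 3
11: 2747 = 11·249 + 8
13: 2747 = 13·211 + 4
17: 2747 = 17·161 + 10
19: 2747 = 19·144 + 11
23: 2747 = 23·119 + 10
29: 2747 = 29·94 + 21
31: 2747 = 31·88 + 19
37: 2747 = 37·74 + 9
41: 2747 = 41·67

41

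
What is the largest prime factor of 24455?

24455 = 5 · 4891
4891 = 67 · 73
73 is prime.
So 24455 = 5 · 67 · 73; the largest prime factor is 73.

73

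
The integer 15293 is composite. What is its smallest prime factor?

41

15293 is odd.
Digit sum 20, not divisible by 3.
Ends in 3: not divisible by 5.
7: 15293 = 7·2184 + 5
11: 15293 = 11·1390 + 3
13: 15293 = 13·1176 + 5
17: 15293 = 17·899 + 10
19: 15293 = 19·804 + 17
23: 15293 = 23·664 + 21
29: 15293 = 29·527 + 10
31: 15293 = 31·493 + 10
37: 15293 = 37·413 + 12
41: 15293 = 41·373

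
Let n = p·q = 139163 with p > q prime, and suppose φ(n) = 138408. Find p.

φ(n) = (p−1)(q−1) = n − (p+q) + 1, so p + q = 139163 − 138408 + 1 = 756.
p and q are the roots of t² − 756t + 139163 = 0.
Discriminant: 756² − 4·139163 = 571536 − 556652 = 14884; √14884 = 122.
q = (756 − 122)/2 = 317, p = (756 + 122)/2 = 439.
Check: 317 · 439 = 139163.

439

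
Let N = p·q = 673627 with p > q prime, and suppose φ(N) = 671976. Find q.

733

φ(n) = (p−1)(q−1) = n − (p+q) + 1, so p + q = 673627 − 671976 + 1 = 1652.
p and q are the roots of t² − 1652t + 673627 = 0.
Discriminant: 1652² − 4·673627 = 2729104 − 2694508 = 34596; √34596 = 186.
q = (1652 − 186)/2 = 733, p = (1652 + 186)/2 = 919.
Check: 733 · 919 = 673627.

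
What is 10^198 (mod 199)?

1

10^1 ≡ 10 (mod 199)
10^2 ≡ 10^2 = 100 ≡ 100 (mod 199)
10^4 ≡ 100^2 = 10000 ≡ 50 (mod 199)
10^8 ≡ 50^2 = 2500 ≡ 112 (mod 199)
10^16 ≡ 112^2 = 12544 ≡ 7 (mod 199)
10^32 ≡ 7^2 = 49 ≡ 49 (mod 199)
10^64 ≡ 49^2 = 2401 ≡ 13 (mod 199)
10^128 ≡ 13^2 = 169 ≡ 169 (mod 199)
198 = 128 + 64 + 4 + 2 in binary powers of 2.
So 10^198 ≡ 169 · 13 · 50 · 100 ≡ 1 (mod 199).
Since the result is 1, base 10 gives no evidence that 199 is composite.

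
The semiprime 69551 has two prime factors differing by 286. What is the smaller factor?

Since p = q + 286, we have 69551 = q(q + 286), so q² + 286q − 69551 = 0.
Discriminant: 286² + 4·69551 = 81796 + 278204 = 360000; √360000 = 600.
q = (−286 + 600)/2 = 157, and p = q + 286 = 443.
Check: 157 · 443 = 69551.

157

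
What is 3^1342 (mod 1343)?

648

3^1 ≡ 3 (mod 1343)
3^2 ≡ 3^2 = 9 ≡ 9 (mod 1343)
3^4 ≡ 9^2 = 81 ≡ 81 (mod 1343)
3^8 ≡ 81^2 = 6561 ≡ 1189 (mod 1343)
3^16 ≡ 1189^2 = 1413721 ≡ 885 (mod 1343)
3^32 ≡ 885^2 = 783225 ≡ 256 (mod 1343)
3^64 ≡ 256^2 = 65536 ≡ 1072 (mod 1343)
3^128 ≡ 1072^2 = 1149184 ≡ 919 (mod 1343)
3^256 ≡ 919^2 = 844561 ≡ 1157 (mod 1343)
3^512 ≡ 1157^2 = 1338649 ≡ 1021 (mod 1343)
3^1024 ≡ 1021^2 = 1042441 ≡ 273 (mod 1343)
1342 = 1024 + 256 + 32 + 16 + 8 + 4 + 2 in binary powers of 2.
So 3^1342 ≡ 273 · 1157 · 256 · 885 · 1189 · 81 · 9 ≡ 648 (mod 1343).
Since 648 ≠ 1, base 3 is a Fermat witness: 1343 is composite.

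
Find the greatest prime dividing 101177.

101177 = 23 · 4399
4399 = 53 · 83
83 is prime.
So 101177 = 23 · 53 · 83; the largest prime factor is 83.

83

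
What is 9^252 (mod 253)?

9^1 ≡ 9 (mod 253)
9^2 ≡ 9^2 = 81 ≡ 81 (mod 253)
9^4 ≡ 81^2 = 6561 ≡ 236 (mod 253)
9^8 ≡ 236^2 = 55696 ≡ 36 (mod 253)
9^16 ≡ 36^2 = 1296 ≡ 31 (mod 253)
9^32 ≡ 31^2 = 961 ≡ 202 (mod 253)
9^64 ≡ 202^2 = 40804 ≡ 71 (mod 253)
9^128 ≡ 71^2 = 5041 ≡ 234 (mod 253)
252 = 128 + 64 + 32 + 16 + 8 + 4 in binary powers of 2.
So 9^252 ≡ 234 · 71 · 202 · 31 · 36 · 236 ≡ 202 (mod 253).
Since 202 ≠ 1, base 9 is a Fermat witness: 253 is composite.

202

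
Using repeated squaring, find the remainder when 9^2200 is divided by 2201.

1741

9^1 ≡ 9 (mod 2201)
9^2 ≡ 9^2 = 81 ≡ 81 (mod 2201)
9^4 ≡ 81^2 = 6561 ≡ 2159 (mod 2201)
9^8 ≡ 2159^2 = 4661281 ≡ 1764 (mod 2201)
9^16 ≡ 1764^2 = 3111696 ≡ 1683 (mod 2201)
9^32 ≡ 1683^2 = 2832489 ≡ 2003 (mod 2201)
9^64 ≡ 2003^2 = 4012009 ≡ 1787 (mod 2201)
9^128 ≡ 1787^2 = 3193369 ≡ 1919 (mod 2201)
9^256 ≡ 1919^2 = 3682561 ≡ 288 (mod 2201)
9^512 ≡ 288^2 = 82944 ≡ 1507 (mod 2201)
9^1024 ≡ 1507^2 = 2271049 ≡ 1818 (mod 2201)
9^2048 ≡ 1818^2 = 3305124 ≡ 1423 (mod 2201)
2200 = 2048 + 128 + 16 + 8 in binary powers of 2.
So 9^2200 ≡ 1423 · 1919 · 1683 · 1764 ≡ 1741 (mod 2201).
Since 1741 ≠ 1, base 9 is a Fermat witness: 2201 is composite.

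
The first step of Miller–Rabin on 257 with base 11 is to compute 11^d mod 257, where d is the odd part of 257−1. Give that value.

257 − 1 = 256 = 2^8 · 1, so d = 1.
11^1 ≡ 11 (mod 257)
1 = 1 in binary powers of 2.
So 11^1 ≡ 11 ≡ 11 (mod 257).
Squaring chain: 11 → 121 → 249 → 64 → 241 → 256 → 1 → 1; reaches −1, so base 11 does not prove 257 composite.

11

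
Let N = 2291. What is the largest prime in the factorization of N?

79

2291 = 29 · 79
79 is prime.
So 2291 = 29 · 79; the largest prime factor is 79.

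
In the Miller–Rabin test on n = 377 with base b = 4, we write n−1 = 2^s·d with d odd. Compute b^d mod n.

377 − 1 = 376 = 2^3 · 47, so d = 47.
4^1 ≡ 4 (mod 377)
4^2 ≡ 4^2 = 16 ≡ 16 (mod 377)
4^4 ≡ 16^2 = 256 ≡ 256 (mod 377)
4^8 ≡ 256^2 = 65536 ≡ 315 (mod 377)
4^16 ≡ 315^2 = 99225 ≡ 74 (mod 377)
4^32 ≡ 74^2 = 5476 ≡ 198 (mod 377)
47 = 32 + 8 + 4 + 2 + 1 in binary powers of 2.
So 4^47 ≡ 198 · 315 · 256 · 16 · 4 ≡ 270 (mod 377).
Squaring chain: 270 → 139 → 94; never reaches −1, so base 4 is a Miller–Rabin witness that 377 is composite.

270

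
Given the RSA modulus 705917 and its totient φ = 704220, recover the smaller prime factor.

φ(n) = (p−1)(q−1) = n − (p+q) + 1, so p + q = 705917 − 704220 + 1 = 1698.
p and q are the roots of t² − 1698t + 705917 = 0.
Discriminant: 1698² − 4·705917 = 2883204 − 2823668 = 59536; √59536 = 244.
q = (1698 − 244)/2 = 727, p = (1698 + 244)/2 = 971.
Check: 727 · 971 = 705917.

727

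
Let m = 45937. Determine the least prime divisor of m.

45937 is odd.
Digit sum 28, not divisible by 3.
Ends in 7: not divisible by 5.
7: 45937 = 7·6562 + 3
11: 45937 = 11·4176 + 1
13: 45937 = 13·3533 + 8
17: 45937 = 17·2702 + 3
19: 45937 = 19·2417 + 14
23: 45937 = 23·1997 + 6
29: 45937 = 29·1584 + 1
31: 45937 = 31·1481 + 26
37: 45937 = 37·1241 + 20
41: 45937 = 41·1120 + 17
43: 45937 = 43·1068 + 13
47: 45937 = 47·977 + 18
53: 45937 = 53·866 + 39
59: 45937 = 59·778 + 35
61: 45937 = 61·753 + 4
67: 45937 = 67·685 + 42
71: 45937 = 71·647

71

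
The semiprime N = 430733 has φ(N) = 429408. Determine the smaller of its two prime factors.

φ(n) = (p−1)(q−1) = n − (p+q) + 1, so p + q = 430733 − 429408 + 1 = 1326.
p and q are the roots of t² − 1326t + 430733 = 0.
Discriminant: 1326² − 4·430733 = 1758276 − 1722932 = 35344; √35344 = 188.
q = (1326 − 188)/2 = 569, p = (1326 + 188)/2 = 757.
Check: 569 · 757 = 430733.

569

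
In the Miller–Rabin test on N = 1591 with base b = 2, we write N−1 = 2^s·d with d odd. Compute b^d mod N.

1591 − 1 = 1590 = 2^1 · 795, so d = 795.
2^1 ≡ 2 (mod 1591)
2^2 ≡ 2^2 = 4 ≡ 4 (mod 1591)
2^4 ≡ 4^2 = 16 ≡ 16 (mod 1591)
2^8 ≡ 16^2 = 256 ≡ 256 (mod 1591)
2^16 ≡ 256^2 = 65536 ≡ 305 (mod 1591)
2^32 ≡ 305^2 = 93025 ≡ 747 (mod 1591)
2^64 ≡ 747^2 = 558009 ≡ 1159 (mod 1591)
2^128 ≡ 1159^2 = 1343281 ≡ 477 (mod 1591)
2^256 ≡ 477^2 = 227529 ≡ 16 (mod 1591)
2^512 ≡ 16^2 = 256 ≡ 256 (mod 1591)
795 = 512 + 256 + 16 + 8 + 2 + 1 in binary powers of 2.
So 2^795 ≡ 256 · 16 · 305 · 256 · 4 · 2 ≡ 156 (mod 1591).
Squaring chain: 156; never reaches −1, so base 2 is a Miller–Rabin witness that 1591 is composite.

156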